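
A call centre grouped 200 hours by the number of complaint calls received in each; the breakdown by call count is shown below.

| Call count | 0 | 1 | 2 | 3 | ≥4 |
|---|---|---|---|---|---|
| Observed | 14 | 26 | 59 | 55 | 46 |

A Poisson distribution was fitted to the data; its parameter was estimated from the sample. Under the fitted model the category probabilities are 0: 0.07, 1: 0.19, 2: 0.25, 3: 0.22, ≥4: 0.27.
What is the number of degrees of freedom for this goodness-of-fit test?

3

There are k = 5 categories and 1 parameter estimated from the data, so df = 5 − 1 − 1 = 3.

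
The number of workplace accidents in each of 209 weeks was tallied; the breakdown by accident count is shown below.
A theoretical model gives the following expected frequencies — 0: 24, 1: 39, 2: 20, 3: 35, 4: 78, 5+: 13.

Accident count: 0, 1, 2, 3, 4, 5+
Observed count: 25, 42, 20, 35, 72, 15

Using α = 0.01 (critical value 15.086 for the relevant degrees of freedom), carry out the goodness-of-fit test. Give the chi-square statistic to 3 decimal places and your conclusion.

1.042; do not reject

0: (25 − 24)²/24 = 1/24 = 0.0417
1: (42 − 39)²/39 = 9/39 = 0.2308
2: (20 − 20)²/20 = 0/20 = 0.0000
3: (35 − 35)²/35 = 0/35 = 0.0000
4: (72 − 78)²/78 = 36/78 = 0.4615
5+: (15 − 13)²/13 = 4/13 = 0.3077
Sum = 1.042
df = 5. Since 1.042 < 15.086, we do not reject H₀.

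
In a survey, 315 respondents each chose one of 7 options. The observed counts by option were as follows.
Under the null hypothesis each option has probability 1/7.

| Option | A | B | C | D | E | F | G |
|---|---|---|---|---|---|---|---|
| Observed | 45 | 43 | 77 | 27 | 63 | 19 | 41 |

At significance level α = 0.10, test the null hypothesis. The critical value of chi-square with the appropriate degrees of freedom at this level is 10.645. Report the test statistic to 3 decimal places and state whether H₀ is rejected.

52.622; reject

Under H₀ each category has probability 1/7, so each expected count is 315/7 = 45.
χ² = (45−45)²/45 + (43−45)²/45 + (77−45)²/45 + (27−45)²/45 + (63−45)²/45 + (19−45)²/45 + (41−45)²/45
   = 0.0000 + 0.0889 + 22.7556 + 7.2000 + 7.2000 + 15.0222 + 0.3556
Sum = 52.622
df = 6. Since 52.622 > 10.645, we reject H₀.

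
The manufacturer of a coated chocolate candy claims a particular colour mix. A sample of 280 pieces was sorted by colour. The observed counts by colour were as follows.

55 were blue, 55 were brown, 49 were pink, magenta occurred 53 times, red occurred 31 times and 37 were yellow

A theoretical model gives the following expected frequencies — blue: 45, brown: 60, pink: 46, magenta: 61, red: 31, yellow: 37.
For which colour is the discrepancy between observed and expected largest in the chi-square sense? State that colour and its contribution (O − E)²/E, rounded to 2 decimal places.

blue: (55 − 45)²/45 = 100/45 = 2.222
brown: (55 − 60)²/60 = 25/60 = 0.417
pink: (49 − 46)²/46 = 9/46 = 0.196
magenta: (53 − 61)²/61 = 64/61 = 1.049
red: (31 − 31)²/31 = 0/31 = 0.000
yellow: (37 − 37)²/37 = 0/37 = 0.000
The largest term is for blue: 2.22.

blue, 2.22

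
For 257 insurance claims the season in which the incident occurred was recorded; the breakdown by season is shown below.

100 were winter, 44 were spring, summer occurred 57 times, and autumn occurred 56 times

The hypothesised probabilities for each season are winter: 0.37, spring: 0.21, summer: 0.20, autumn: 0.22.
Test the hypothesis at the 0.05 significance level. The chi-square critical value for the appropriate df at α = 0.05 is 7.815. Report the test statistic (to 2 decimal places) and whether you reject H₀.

2.71; do not reject

Expected counts E_i = n·p_i: 257×0.37 = 95.09, 257×0.21 = 53.97, 257×0.20 = 51.4, 257×0.22 = 56.54.
χ² = (100−95.09)²/95.09 + (44−53.97)²/53.97 + (57−51.4)²/51.4 + (56−56.54)²/56.54
   = 0.254 + 1.842 + 0.610 + 0.005
Sum = 2.71
df = 3. Since 2.71 < 7.815, we do not reject H₀.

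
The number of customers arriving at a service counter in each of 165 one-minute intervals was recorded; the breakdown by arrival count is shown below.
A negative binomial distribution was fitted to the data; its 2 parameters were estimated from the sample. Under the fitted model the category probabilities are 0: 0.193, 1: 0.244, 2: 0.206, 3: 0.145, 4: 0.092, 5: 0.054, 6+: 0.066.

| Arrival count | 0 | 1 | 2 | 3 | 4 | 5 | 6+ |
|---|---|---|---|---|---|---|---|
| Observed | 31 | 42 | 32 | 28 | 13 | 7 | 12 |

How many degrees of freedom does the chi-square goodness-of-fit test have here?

There are k = 7 categories and 2 parameters estimated from the data, so df = 7 − 1 − 2 = 4.

4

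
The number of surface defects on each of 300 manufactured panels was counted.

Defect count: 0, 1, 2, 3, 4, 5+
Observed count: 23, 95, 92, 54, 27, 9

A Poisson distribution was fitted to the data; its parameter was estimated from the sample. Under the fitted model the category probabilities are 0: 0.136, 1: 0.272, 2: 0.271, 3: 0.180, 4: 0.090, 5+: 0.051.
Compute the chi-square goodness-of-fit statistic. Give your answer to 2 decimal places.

13.97

Expected counts E_i = n·p_i: 300×0.136 = 40.8, 300×0.272 = 81.6, 300×0.271 = 81.3, 300×0.180 = 54, 300×0.090 = 27, 300×0.051 = 15.3.
0: (23 − 40.8)²/40.8 = 316.84/40.8 = 7.766
1: (95 − 81.6)²/81.6 = 179.56/81.6 = 2.200
2: (92 − 81.3)²/81.3 = 114.49/81.3 = 1.408
3: (54 − 54)²/54 = 0/54 = 0.000
4: (27 − 27)²/27 = 0/27 = 0.000
5+: (9 − 15.3)²/15.3 = 39.69/15.3 = 2.594
Sum = 13.97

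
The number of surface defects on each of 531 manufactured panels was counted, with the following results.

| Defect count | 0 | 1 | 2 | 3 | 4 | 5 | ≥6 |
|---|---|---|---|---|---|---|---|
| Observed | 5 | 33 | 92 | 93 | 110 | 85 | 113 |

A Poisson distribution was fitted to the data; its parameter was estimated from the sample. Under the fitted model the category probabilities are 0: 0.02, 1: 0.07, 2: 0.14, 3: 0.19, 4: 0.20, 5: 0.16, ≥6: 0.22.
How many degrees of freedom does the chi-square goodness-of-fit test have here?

There are k = 7 categories and 1 parameter estimated from the data, so df = 7 − 1 − 1 = 5.

5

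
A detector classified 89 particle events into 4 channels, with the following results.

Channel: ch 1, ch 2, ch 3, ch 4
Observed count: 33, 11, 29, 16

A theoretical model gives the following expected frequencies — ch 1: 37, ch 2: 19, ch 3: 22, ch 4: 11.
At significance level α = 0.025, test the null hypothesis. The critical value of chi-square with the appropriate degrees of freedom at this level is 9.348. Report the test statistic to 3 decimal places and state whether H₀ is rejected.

8.301; do not reject

cat         O        E   (O−E)²/E
ch 1       33       37     0.4324
ch 2       11       19     3.3684
ch 3       29       22     2.2273
ch 4       16       11     2.2727
Sum = 8.301
df = 3. Since 8.301 < 9.348, we do not reject H₀.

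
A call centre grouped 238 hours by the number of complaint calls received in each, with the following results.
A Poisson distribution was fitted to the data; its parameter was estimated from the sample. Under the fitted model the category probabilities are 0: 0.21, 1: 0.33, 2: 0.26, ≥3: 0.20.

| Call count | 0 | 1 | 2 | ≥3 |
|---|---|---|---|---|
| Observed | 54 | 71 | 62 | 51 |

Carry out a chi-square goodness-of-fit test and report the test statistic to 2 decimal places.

Expected counts E_i = n·p_i: 238×0.21 = 49.98, 238×0.33 = 78.54, 238×0.26 = 61.88, 238×0.20 = 47.6.
cat         O        E   (O−E)²/E
0          54    49.98      0.323
1          71    78.54      0.724
2          62    61.88      0.000
≥3         51     47.6      0.243
Sum = 1.29

1.29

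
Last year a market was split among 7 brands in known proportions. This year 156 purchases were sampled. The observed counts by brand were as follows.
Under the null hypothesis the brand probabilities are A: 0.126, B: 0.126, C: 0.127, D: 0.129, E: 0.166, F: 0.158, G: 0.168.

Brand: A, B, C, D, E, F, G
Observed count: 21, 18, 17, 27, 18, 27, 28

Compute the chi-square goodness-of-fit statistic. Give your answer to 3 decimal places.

5.734

Expected counts E_i = n·p_i: 156×0.126 = 19.656, 156×0.126 = 19.656, 156×0.127 = 19.812, 156×0.129 = 20.124, 156×0.166 = 25.896, 156×0.158 = 24.648, 156×0.168 = 26.208.
cat         O        E   (O−E)²/E
A          21   19.656     0.0919
B          18   19.656     0.1395
C          17   19.812     0.3991
D          27   20.124     2.3494
E          18   25.896     2.4076
F          27   24.648     0.2244
G          28   26.208     0.1225
Sum = 5.734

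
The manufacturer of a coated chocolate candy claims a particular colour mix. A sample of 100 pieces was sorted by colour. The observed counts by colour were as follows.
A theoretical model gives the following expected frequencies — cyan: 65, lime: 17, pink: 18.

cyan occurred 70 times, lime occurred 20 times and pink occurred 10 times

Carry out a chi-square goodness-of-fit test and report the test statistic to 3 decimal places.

4.470

cyan: (70 − 65)²/65 = 25/65 = 0.3846
lime: (20 − 17)²/17 = 9/17 = 0.5294
pink: (10 − 18)²/18 = 64/18 = 3.5556
Sum = 4.470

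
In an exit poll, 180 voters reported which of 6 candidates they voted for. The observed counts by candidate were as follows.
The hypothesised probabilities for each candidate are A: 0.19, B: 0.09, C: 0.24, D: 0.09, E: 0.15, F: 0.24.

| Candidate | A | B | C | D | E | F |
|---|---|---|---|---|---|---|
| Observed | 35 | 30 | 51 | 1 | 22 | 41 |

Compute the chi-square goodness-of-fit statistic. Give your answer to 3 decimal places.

28.482

Expected counts E_i = n·p_i: 180×0.19 = 34.2, 180×0.09 = 16.2, 180×0.24 = 43.2, 180×0.09 = 16.2, 180×0.15 = 27, 180×0.24 = 43.2.
A: (35 − 34.2)²/34.2 = 0.64/34.2 = 0.0187
B: (30 − 16.2)²/16.2 = 190.44/16.2 = 11.7556
C: (51 − 43.2)²/43.2 = 60.84/43.2 = 1.4083
D: (1 − 16.2)²/16.2 = 231.04/16.2 = 14.2617
E: (22 − 27)²/27 = 25/27 = 0.9259
F: (41 − 43.2)²/43.2 = 4.84/43.2 = 0.1120
Sum = 28.482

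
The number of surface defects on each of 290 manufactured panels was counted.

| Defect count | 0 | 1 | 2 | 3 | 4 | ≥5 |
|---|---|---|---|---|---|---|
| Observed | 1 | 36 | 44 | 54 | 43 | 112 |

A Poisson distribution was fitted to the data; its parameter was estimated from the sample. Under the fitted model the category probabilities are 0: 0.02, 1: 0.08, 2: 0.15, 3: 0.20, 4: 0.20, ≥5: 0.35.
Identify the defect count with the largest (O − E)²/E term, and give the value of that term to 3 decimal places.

1, 7.062

Expected counts E_i = n·p_i: 290×0.02 = 5.8, 290×0.08 = 23.2, 290×0.15 = 43.5, 290×0.20 = 58, 290×0.20 = 58, 290×0.35 = 101.5.
0: (1 − 5.8)²/5.8 = 23.04/5.8 = 3.9724
1: (36 − 23.2)²/23.2 = 163.84/23.2 = 7.0621
2: (44 − 43.5)²/43.5 = 0.25/43.5 = 0.0057
3: (54 − 58)²/58 = 16/58 = 0.2759
4: (43 − 58)²/58 = 225/58 = 3.8793
≥5: (112 − 101.5)²/101.5 = 110.25/101.5 = 1.0862
The largest term is for 1: 7.062.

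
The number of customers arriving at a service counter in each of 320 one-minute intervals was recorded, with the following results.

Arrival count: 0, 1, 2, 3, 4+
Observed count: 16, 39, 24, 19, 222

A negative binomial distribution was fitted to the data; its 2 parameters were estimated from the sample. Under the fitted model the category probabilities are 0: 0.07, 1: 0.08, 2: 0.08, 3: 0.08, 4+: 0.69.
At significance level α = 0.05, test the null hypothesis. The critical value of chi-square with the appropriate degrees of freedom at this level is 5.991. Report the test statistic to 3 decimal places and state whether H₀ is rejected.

10.651; reject

Expected counts E_i = n·p_i: 320×0.07 = 22.4, 320×0.08 = 25.6, 320×0.08 = 25.6, 320×0.08 = 25.6, 320×0.69 = 220.8.
0: (16 − 22.4)²/22.4 = 40.96/22.4 = 1.8286
1: (39 − 25.6)²/25.6 = 179.56/25.6 = 7.0141
2: (24 − 25.6)²/25.6 = 2.56/25.6 = 0.1000
3: (19 − 25.6)²/25.6 = 43.56/25.6 = 1.7016
4+: (222 − 220.8)²/220.8 = 1.44/220.8 = 0.0065
Sum = 10.651
df = 2. Since 10.651 > 5.991, we reject H₀.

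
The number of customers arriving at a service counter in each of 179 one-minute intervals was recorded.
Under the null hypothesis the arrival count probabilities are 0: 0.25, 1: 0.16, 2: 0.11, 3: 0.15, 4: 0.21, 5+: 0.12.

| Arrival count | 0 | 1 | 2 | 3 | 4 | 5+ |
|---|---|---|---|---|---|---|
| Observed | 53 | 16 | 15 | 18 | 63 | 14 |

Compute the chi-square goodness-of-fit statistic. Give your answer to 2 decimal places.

30.92

Expected counts E_i = n·p_i: 179×0.25 = 44.75, 179×0.16 = 28.64, 179×0.11 = 19.69, 179×0.15 = 26.85, 179×0.21 = 37.59, 179×0.12 = 21.48.
0: (53 − 44.75)²/44.75 = 68.0625/44.75 = 1.521
1: (16 − 28.64)²/28.64 = 159.7696/28.64 = 5.579
2: (15 − 19.69)²/19.69 = 21.9961/19.69 = 1.117
3: (18 − 26.85)²/26.85 = 78.3225/26.85 = 2.917
4: (63 − 37.59)²/37.59 = 645.6681/37.59 = 17.177
5+: (14 − 21.48)²/21.48 = 55.9504/21.48 = 2.605
Sum = 30.92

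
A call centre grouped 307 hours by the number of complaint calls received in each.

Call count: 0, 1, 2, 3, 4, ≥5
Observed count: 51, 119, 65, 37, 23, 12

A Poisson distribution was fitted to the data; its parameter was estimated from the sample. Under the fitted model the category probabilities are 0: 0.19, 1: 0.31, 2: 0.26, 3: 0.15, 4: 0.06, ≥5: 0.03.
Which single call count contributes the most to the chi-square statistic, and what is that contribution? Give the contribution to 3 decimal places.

Expected counts E_i = n·p_i: 307×0.19 = 58.33, 307×0.31 = 95.17, 307×0.26 = 79.82, 307×0.15 = 46.05, 307×0.06 = 18.42, 307×0.03 = 9.21.
cat         O        E   (O−E)²/E
0          51    58.33     0.9211
1         119    95.17     5.9669
2          65    79.82     2.7516
3          37    46.05     1.7786
4          23    18.42     1.1388
≥5         12     9.21     0.8452
The largest term is for 1: 5.967.

1, 5.967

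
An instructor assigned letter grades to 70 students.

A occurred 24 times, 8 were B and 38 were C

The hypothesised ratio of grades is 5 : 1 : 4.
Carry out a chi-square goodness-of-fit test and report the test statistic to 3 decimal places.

7.171

Ratio total = 10. Expected counts: 70×5/10 = 35, 70×1/10 = 7, 70×4/10 = 28.
χ² = (24−35)²/35 + (8−7)²/7 + (38−28)²/28
   = 3.4571 + 0.1429 + 3.5714
Sum = 7.171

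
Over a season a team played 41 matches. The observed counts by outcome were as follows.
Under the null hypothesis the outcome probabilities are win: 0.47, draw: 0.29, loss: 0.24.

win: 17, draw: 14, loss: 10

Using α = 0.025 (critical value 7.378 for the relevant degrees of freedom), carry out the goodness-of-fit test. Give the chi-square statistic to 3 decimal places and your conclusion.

0.644; do not reject

Expected counts E_i = n·p_i: 41×0.47 = 19.27, 41×0.29 = 11.89, 41×0.24 = 9.84.
cat         O        E   (O−E)²/E
win        17    19.27     0.2674
draw       14    11.89     0.3744
loss       10     9.84     0.0026
Sum = 0.644
df = 2. Since 0.644 < 7.378, we do not reject H₀.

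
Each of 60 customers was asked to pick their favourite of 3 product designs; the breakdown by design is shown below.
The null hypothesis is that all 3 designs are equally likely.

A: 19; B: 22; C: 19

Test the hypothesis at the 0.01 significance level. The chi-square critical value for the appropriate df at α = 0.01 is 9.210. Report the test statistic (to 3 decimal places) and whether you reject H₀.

0.300; do not reject

Expected count for each of the 3 categories: 60/3 = 20.
χ² = (19−20)²/20 + (22−20)²/20 + (19−20)²/20
   = 0.0500 + 0.2000 + 0.0500
Sum = 0.300
df = 2. Since 0.300 < 9.210, we do not reject H₀.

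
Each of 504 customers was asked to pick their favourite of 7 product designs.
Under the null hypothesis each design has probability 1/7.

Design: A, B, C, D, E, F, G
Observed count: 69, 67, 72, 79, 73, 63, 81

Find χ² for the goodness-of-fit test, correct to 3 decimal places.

3.417

Expected count for each of the 7 categories: 504/7 = 72.
χ² = (69−72)²/72 + (67−72)²/72 + (72−72)²/72 + (79−72)²/72 + (73−72)²/72 + (63−72)²/72 + (81−72)²/72
   = 0.1250 + 0.3472 + 0.0000 + 0.6806 + 0.0139 + 1.1250 + 1.1250
Sum = 3.417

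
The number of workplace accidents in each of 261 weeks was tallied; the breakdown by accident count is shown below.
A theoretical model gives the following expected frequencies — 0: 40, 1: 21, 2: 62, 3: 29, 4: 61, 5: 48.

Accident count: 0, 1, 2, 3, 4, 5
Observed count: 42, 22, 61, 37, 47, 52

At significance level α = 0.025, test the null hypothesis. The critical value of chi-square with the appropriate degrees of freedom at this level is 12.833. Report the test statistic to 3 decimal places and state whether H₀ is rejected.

χ² = (42−40)²/40 + (22−21)²/21 + (61−62)²/62 + (37−29)²/29 + (47−61)²/61 + (52−48)²/48
   = 0.1000 + 0.0476 + 0.0161 + 2.2069 + 3.2131 + 0.3333
Sum = 5.917
df = 5. Since 5.917 < 12.833, we do not reject H₀.

5.917; do not reject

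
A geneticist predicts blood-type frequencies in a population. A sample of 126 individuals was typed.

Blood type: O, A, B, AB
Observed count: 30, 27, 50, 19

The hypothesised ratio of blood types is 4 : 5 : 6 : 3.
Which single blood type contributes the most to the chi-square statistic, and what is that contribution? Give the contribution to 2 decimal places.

A, 1.83

Ratio total = 18. Expected counts: 126×4/18 = 28, 126×5/18 = 35, 126×6/18 = 42, 126×3/18 = 21.
χ² = (30−28)²/28 + (27−35)²/35 + (50−42)²/42 + (19−21)²/21
   = 0.143 + 1.829 + 1.524 + 0.190
The largest term is for A: 1.83.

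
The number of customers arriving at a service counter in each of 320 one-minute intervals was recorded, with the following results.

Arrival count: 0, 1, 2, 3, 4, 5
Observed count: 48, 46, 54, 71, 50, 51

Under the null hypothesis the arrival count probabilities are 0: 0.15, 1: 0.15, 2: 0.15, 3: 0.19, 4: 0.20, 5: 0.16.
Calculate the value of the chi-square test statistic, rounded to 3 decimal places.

5.608

Expected counts E_i = n·p_i: 320×0.15 = 48, 320×0.15 = 48, 320×0.15 = 48, 320×0.19 = 60.8, 320×0.20 = 64, 320×0.16 = 51.2.
0: (48 − 48)²/48 = 0/48 = 0.0000
1: (46 − 48)²/48 = 4/48 = 0.0833
2: (54 − 48)²/48 = 36/48 = 0.7500
3: (71 − 60.8)²/60.8 = 104.04/60.8 = 1.7112
4: (50 − 64)²/64 = 196/64 = 3.0625
5: (51 − 51.2)²/51.2 = 0.04/51.2 = 0.0008
Sum = 5.608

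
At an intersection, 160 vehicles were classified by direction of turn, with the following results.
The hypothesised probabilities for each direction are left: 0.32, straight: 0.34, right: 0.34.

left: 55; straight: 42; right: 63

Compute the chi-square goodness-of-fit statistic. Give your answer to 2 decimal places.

4.47

Expected counts E_i = n·p_i: 160×0.32 = 51.2, 160×0.34 = 54.4, 160×0.34 = 54.4.
χ² = (55−51.2)²/51.2 + (42−54.4)²/54.4 + (63−54.4)²/54.4
   = 0.282 + 2.826 + 1.360
Sum = 4.47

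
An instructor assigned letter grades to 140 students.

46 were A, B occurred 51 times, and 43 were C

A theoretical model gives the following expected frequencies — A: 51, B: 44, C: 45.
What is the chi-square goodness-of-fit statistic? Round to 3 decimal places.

1.693

A: (46 − 51)²/51 = 25/51 = 0.4902
B: (51 − 44)²/44 = 49/44 = 1.1136
C: (43 − 45)²/45 = 4/45 = 0.0889
Sum = 1.693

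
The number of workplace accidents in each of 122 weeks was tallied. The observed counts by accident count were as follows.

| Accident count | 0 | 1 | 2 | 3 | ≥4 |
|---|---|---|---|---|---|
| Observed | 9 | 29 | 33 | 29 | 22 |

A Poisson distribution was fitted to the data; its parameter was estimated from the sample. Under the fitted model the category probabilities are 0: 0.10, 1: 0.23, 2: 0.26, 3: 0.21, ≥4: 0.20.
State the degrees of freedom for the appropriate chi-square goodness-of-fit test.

There are k = 5 categories and 1 parameter estimated from the data, so df = 5 − 1 − 1 = 3.

3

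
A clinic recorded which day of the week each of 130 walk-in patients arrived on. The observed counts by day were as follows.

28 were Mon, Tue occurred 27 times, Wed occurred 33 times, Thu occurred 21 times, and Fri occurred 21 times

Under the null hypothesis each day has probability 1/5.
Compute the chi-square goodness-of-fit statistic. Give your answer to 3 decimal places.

4.000

Expected count for each of the 5 categories: 130/5 = 26.
χ² = (28−26)²/26 + (27−26)²/26 + (33−26)²/26 + (21−26)²/26 + (21−26)²/26
   = 0.1538 + 0.0385 + 1.8846 + 0.9615 + 0.9615
Sum = 4.000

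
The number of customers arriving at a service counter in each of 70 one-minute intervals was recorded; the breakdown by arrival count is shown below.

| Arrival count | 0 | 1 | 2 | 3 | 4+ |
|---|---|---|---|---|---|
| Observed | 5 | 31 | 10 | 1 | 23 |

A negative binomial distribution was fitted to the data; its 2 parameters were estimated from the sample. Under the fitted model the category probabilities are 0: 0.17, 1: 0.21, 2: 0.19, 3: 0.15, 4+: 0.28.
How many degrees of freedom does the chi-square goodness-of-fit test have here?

2

There are k = 5 categories and 2 parameters estimated from the data, so df = 5 − 1 − 2 = 2.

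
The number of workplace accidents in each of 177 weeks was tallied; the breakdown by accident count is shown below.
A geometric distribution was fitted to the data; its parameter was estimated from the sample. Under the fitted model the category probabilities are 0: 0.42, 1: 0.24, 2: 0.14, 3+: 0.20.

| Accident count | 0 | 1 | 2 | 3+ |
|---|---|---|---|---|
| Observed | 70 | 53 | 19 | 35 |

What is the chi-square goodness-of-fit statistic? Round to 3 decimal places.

4.211

Expected counts E_i = n·p_i: 177×0.42 = 74.34, 177×0.24 = 42.48, 177×0.14 = 24.78, 177×0.20 = 35.4.
χ² = (70−74.34)²/74.34 + (53−42.48)²/42.48 + (19−24.78)²/24.78 + (35−35.4)²/35.4
   = 0.2534 + 2.6052 + 1.3482 + 0.0045
Sum = 4.211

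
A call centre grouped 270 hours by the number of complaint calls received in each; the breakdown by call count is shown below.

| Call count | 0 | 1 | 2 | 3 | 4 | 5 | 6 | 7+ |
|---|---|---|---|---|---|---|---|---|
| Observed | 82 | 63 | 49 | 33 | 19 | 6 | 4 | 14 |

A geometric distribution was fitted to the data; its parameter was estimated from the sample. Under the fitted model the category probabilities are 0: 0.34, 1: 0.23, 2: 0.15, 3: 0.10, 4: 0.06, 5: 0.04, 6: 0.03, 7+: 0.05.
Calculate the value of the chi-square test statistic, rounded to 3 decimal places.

8.888

Expected counts E_i = n·p_i: 270×0.34 = 91.8, 270×0.23 = 62.1, 270×0.15 = 40.5, 270×0.10 = 27, 270×0.06 = 16.2, 270×0.04 = 10.8, 270×0.03 = 8.1, 270×0.05 = 13.5.
χ² = (82−91.8)²/91.8 + (63−62.1)²/62.1 + (49−40.5)²/40.5 + (33−27)²/27 + (19−16.2)²/16.2 + (6−10.8)²/10.8 + (4−8.1)²/8.1 + (14−13.5)²/13.5
   = 1.0462 + 0.0130 + 1.7840 + 1.3333 + 0.4840 + 2.1333 + 2.0753 + 0.0185
Sum = 8.888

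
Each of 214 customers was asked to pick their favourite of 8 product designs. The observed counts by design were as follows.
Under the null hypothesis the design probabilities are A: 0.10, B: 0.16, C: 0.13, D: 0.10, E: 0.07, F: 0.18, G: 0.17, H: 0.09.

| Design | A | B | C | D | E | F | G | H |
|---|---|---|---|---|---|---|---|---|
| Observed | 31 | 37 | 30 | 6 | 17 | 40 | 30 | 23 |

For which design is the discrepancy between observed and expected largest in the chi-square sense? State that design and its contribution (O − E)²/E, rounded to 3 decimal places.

D, 11.082

Expected counts E_i = n·p_i: 214×0.10 = 21.4, 214×0.16 = 34.24, 214×0.13 = 27.82, 214×0.10 = 21.4, 214×0.07 = 14.98, 214×0.18 = 38.52, 214×0.17 = 36.38, 214×0.09 = 19.26.
cat         O        E   (O−E)²/E
A          31     21.4     4.3065
B          37    34.24     0.2225
C          30    27.82     0.1708
D           6     21.4    11.0822
E          17    14.98     0.2724
F          40    38.52     0.0569
G          30    36.38     1.1189
H          23    19.26     0.7263
The largest term is for D: 11.082.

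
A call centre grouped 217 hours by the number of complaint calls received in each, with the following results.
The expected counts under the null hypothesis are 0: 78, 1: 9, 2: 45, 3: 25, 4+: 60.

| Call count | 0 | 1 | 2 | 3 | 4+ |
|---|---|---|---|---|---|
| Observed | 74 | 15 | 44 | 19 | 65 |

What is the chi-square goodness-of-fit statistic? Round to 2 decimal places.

6.08

0: (74 − 78)²/78 = 16/78 = 0.205
1: (15 − 9)²/9 = 36/9 = 4.000
2: (44 − 45)²/45 = 1/45 = 0.022
3: (19 − 25)²/25 = 36/25 = 1.440
4+: (65 − 60)²/60 = 25/60 = 0.417
Sum = 6.08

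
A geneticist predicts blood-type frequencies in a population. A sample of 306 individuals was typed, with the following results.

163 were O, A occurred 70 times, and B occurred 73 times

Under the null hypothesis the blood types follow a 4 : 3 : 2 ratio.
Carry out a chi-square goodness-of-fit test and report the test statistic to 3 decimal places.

15.767

Ratio total = 9. Expected counts: 306×4/9 = 136, 306×3/9 = 102, 306×2/9 = 68.
cat         O        E   (O−E)²/E
O         163      136     5.3603
A          70      102    10.0392
B          73       68     0.3676
Sum = 15.767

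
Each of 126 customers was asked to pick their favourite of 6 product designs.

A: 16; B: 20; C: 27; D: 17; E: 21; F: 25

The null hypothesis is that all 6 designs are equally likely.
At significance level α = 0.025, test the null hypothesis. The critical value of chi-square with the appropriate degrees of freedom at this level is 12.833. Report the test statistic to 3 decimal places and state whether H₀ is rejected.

4.476; do not reject

Expected count for each of the 6 categories: 126/6 = 21.
A: (16 − 21)²/21 = 25/21 = 1.1905
B: (20 − 21)²/21 = 1/21 = 0.0476
C: (27 − 21)²/21 = 36/21 = 1.7143
D: (17 − 21)²/21 = 16/21 = 0.7619
E: (21 − 21)²/21 = 0/21 = 0.0000
F: (25 − 21)²/21 = 16/21 = 0.7619
Sum = 4.476
df = 5. Since 4.476 < 12.833, we do not reject H₀.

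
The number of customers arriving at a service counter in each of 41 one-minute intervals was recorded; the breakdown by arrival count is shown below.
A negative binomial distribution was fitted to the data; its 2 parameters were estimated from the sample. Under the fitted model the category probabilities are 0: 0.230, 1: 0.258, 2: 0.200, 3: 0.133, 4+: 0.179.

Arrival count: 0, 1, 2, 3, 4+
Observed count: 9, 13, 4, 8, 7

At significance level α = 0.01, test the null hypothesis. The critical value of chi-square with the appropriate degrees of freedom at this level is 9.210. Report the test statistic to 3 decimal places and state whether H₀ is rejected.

Expected counts E_i = n·p_i: 41×0.230 = 9.43, 41×0.258 = 10.578, 41×0.200 = 8.2, 41×0.133 = 5.453, 41×0.179 = 7.339.
χ² = (9−9.43)²/9.43 + (13−10.578)²/10.578 + (4−8.2)²/8.2 + (8−5.453)²/5.453 + (7−7.339)²/7.339
   = 0.0196 + 0.5546 + 2.1512 + 1.1897 + 0.0157
Sum = 3.931
df = 2. Since 3.931 < 9.210, we do not reject H₀.

3.931; do not reject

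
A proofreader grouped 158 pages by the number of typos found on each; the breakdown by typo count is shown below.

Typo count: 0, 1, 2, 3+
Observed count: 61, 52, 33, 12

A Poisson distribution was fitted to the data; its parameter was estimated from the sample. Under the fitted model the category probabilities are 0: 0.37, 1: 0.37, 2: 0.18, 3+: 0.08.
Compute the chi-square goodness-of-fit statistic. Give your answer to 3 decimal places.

1.588

Expected counts E_i = n·p_i: 158×0.37 = 58.46, 158×0.37 = 58.46, 158×0.18 = 28.44, 158×0.08 = 12.64.
0: (61 − 58.46)²/58.46 = 6.4516/58.46 = 0.1104
1: (52 − 58.46)²/58.46 = 41.7316/58.46 = 0.7138
2: (33 − 28.44)²/28.44 = 20.7936/28.44 = 0.7311
3+: (12 − 12.64)²/12.64 = 0.4096/12.64 = 0.0324
Sum = 1.588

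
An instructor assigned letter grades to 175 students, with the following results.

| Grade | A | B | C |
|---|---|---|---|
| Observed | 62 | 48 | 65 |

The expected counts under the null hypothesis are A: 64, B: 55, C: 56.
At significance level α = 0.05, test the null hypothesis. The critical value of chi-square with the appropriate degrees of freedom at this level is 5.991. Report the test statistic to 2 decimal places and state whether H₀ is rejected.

2.40; do not reject

A: (62 − 64)²/64 = 4/64 = 0.063
B: (48 − 55)²/55 = 49/55 = 0.891
C: (65 − 56)²/56 = 81/56 = 1.446
Sum = 2.40
df = 2. Since 2.40 < 5.991, we do not reject H₀.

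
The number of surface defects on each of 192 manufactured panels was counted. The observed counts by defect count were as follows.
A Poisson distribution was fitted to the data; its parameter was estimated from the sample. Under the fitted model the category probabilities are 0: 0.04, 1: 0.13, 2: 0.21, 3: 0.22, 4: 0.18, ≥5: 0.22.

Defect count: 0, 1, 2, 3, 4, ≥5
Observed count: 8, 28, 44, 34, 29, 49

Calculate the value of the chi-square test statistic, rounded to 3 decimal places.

4.303

Expected counts E_i = n·p_i: 192×0.04 = 7.68, 192×0.13 = 24.96, 192×0.21 = 40.32, 192×0.22 = 42.24, 192×0.18 = 34.56, 192×0.22 = 42.24.
cat         O        E   (O−E)²/E
0           8     7.68     0.0133
1          28    24.96     0.3703
2          44    40.32     0.3359
3          34    42.24     1.6074
4          29    34.56     0.8945
≥5         49    42.24     1.0819
Sum = 4.303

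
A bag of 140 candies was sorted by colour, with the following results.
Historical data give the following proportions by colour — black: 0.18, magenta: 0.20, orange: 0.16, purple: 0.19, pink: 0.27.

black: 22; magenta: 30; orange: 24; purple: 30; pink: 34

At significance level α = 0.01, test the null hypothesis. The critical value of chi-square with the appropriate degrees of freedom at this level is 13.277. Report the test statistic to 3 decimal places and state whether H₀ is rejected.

Expected counts E_i = n·p_i: 140×0.18 = 25.2, 140×0.20 = 28, 140×0.16 = 22.4, 140×0.19 = 26.6, 140×0.27 = 37.8.
black: (22 − 25.2)²/25.2 = 10.24/25.2 = 0.4063
magenta: (30 − 28)²/28 = 4/28 = 0.1429
orange: (24 − 22.4)²/22.4 = 2.56/22.4 = 0.1143
purple: (30 − 26.6)²/26.6 = 11.56/26.6 = 0.4346
pink: (34 − 37.8)²/37.8 = 14.44/37.8 = 0.3820
Sum = 1.480
df = 4. Since 1.480 < 13.277, we do not reject H₀.

1.480; do not reject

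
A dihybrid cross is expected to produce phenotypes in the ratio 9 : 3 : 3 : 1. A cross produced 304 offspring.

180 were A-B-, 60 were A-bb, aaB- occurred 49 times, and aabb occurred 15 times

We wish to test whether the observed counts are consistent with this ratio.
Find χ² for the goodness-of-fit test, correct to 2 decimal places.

2.60

Ratio total = 16. Expected counts: 304×9/16 = 171, 304×3/16 = 57, 304×3/16 = 57, 304×1/16 = 19.
A-B-: (180 − 171)²/171 = 81/171 = 0.474
A-bb: (60 − 57)²/57 = 9/57 = 0.158
aaB-: (49 − 57)²/57 = 64/57 = 1.123
aabb: (15 − 19)²/19 = 16/19 = 0.842
Sum = 2.60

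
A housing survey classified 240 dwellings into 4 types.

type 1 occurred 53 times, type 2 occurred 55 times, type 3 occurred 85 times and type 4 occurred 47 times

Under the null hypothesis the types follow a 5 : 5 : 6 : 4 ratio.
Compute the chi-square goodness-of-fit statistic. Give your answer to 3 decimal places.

3.601

Ratio total = 20. Expected counts: 240×5/20 = 60, 240×5/20 = 60, 240×6/20 = 72, 240×4/20 = 48.
type 1: (53 − 60)²/60 = 49/60 = 0.8167
type 2: (55 − 60)²/60 = 25/60 = 0.4167
type 3: (85 − 72)²/72 = 169/72 = 2.3472
type 4: (47 − 48)²/48 = 1/48 = 0.0208
Sum = 3.601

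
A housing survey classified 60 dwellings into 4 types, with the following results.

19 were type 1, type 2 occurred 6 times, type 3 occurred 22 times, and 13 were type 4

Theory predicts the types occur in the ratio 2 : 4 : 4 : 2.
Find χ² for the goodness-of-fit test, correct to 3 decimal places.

Ratio total = 12. Expected counts: 60×2/12 = 10, 60×4/12 = 20, 60×4/12 = 20, 60×2/12 = 10.
χ² = (19−10)²/10 + (6−20)²/20 + (22−20)²/20 + (13−10)²/10
   = 8.1000 + 9.8000 + 0.2000 + 0.9000
Sum = 19.000

19.000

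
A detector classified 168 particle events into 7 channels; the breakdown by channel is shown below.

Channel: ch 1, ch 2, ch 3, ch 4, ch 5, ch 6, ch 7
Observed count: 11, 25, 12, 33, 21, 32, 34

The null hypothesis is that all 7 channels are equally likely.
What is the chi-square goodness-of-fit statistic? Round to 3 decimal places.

Expected count for each of the 7 categories: 168/7 = 24.
cat         O        E   (O−E)²/E
ch 1       11       24     7.0417
ch 2       25       24     0.0417
ch 3       12       24     6.0000
ch 4       33       24     3.3750
ch 5       21       24     0.3750
ch 6       32       24     2.6667
ch 7       34       24     4.1667
Sum = 23.667

23.667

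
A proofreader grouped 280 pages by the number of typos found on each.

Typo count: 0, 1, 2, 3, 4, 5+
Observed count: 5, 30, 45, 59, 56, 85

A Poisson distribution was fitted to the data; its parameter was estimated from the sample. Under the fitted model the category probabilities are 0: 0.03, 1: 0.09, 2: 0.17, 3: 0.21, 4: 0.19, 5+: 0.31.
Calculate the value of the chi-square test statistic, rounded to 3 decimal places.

Expected counts E_i = n·p_i: 280×0.03 = 8.4, 280×0.09 = 25.2, 280×0.17 = 47.6, 280×0.21 = 58.8, 280×0.19 = 53.2, 280×0.31 = 86.8.
0: (5 − 8.4)²/8.4 = 11.56/8.4 = 1.3762
1: (30 − 25.2)²/25.2 = 23.04/25.2 = 0.9143
2: (45 − 47.6)²/47.6 = 6.76/47.6 = 0.1420
3: (59 − 58.8)²/58.8 = 0.04/58.8 = 0.0007
4: (56 − 53.2)²/53.2 = 7.84/53.2 = 0.1474
5+: (85 − 86.8)²/86.8 = 3.24/86.8 = 0.0373
Sum = 2.618

2.618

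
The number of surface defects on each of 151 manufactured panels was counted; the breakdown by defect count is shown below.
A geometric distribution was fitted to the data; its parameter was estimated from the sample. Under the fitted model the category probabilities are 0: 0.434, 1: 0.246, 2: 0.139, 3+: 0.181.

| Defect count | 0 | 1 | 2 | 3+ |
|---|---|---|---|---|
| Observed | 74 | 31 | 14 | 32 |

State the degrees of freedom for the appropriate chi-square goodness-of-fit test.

2

There are k = 4 categories and 1 parameter estimated from the data, so df = 4 − 1 − 1 = 2.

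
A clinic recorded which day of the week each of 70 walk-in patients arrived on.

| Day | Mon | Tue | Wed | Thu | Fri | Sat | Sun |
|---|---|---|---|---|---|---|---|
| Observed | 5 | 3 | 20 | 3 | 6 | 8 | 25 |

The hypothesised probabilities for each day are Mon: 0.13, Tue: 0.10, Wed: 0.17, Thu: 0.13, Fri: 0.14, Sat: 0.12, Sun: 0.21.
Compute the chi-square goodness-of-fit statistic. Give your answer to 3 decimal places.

Expected counts E_i = n·p_i: 70×0.13 = 9.1, 70×0.10 = 7, 70×0.17 = 11.9, 70×0.13 = 9.1, 70×0.14 = 9.8, 70×0.12 = 8.4, 70×0.21 = 14.7.
χ² = (5−9.1)²/9.1 + (3−7)²/7 + (20−11.9)²/11.9 + (3−9.1)²/9.1 + (6−9.8)²/9.8 + (8−8.4)²/8.4 + (25−14.7)²/14.7
   = 1.8473 + 2.2857 + 5.5134 + 4.0890 + 1.4735 + 0.0190 + 7.2170
Sum = 22.445

22.445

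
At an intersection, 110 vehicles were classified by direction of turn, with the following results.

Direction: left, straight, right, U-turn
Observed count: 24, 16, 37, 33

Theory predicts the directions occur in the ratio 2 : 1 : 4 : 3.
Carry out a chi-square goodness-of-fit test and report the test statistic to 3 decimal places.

Ratio total = 10. Expected counts: 110×2/10 = 22, 110×1/10 = 11, 110×4/10 = 44, 110×3/10 = 33.
cat           O        E   (O−E)²/E
left         24       22     0.1818
straight     16       11     2.2727
right        37       44     1.1136
U-turn       33       33     0.0000
Sum = 3.568

3.568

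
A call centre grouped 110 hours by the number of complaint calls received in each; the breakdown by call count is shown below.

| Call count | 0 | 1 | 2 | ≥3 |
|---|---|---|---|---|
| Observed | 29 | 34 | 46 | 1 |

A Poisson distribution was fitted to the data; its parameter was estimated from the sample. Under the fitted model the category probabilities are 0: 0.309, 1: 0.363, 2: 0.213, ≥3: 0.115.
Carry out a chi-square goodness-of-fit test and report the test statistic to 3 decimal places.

34.084

Expected counts E_i = n·p_i: 110×0.309 = 33.99, 110×0.363 = 39.93, 110×0.213 = 23.43, 110×0.115 = 12.65.
cat         O        E   (O−E)²/E
0          29    33.99     0.7326
1          34    39.93     0.8807
2          46    23.43    21.7416
≥3          1    12.65    10.7291
Sum = 34.084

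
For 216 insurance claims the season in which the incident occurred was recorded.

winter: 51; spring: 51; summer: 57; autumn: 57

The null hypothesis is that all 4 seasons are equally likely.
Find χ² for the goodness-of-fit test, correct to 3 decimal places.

Under H₀ each category has probability 1/4, so each expected count is 216/4 = 54.
χ² = (51−54)²/54 + (51−54)²/54 + (57−54)²/54 + (57−54)²/54
   = 0.1667 + 0.1667 + 0.1667 + 0.1667
Sum = 0.667

0.667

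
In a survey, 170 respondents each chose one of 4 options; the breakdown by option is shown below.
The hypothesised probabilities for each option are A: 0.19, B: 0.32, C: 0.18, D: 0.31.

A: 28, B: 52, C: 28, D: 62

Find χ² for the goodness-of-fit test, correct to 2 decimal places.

2.54

Expected counts E_i = n·p_i: 170×0.19 = 32.3, 170×0.32 = 54.4, 170×0.18 = 30.6, 170×0.31 = 52.7.
A: (28 − 32.3)²/32.3 = 18.49/32.3 = 0.572
B: (52 − 54.4)²/54.4 = 5.76/54.4 = 0.106
C: (28 − 30.6)²/30.6 = 6.76/30.6 = 0.221
D: (62 − 52.7)²/52.7 = 86.49/52.7 = 1.641
Sum = 2.54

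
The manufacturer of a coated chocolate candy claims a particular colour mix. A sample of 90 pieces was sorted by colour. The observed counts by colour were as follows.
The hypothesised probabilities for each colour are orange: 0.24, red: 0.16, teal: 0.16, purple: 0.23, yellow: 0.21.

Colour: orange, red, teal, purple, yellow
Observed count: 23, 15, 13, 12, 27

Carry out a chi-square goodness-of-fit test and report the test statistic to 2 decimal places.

Expected counts E_i = n·p_i: 90×0.24 = 21.6, 90×0.16 = 14.4, 90×0.16 = 14.4, 90×0.23 = 20.7, 90×0.21 = 18.9.
cat         O        E   (O−E)²/E
orange     23     21.6      0.091
red        15     14.4      0.025
teal       13     14.4      0.136
purple     12     20.7      3.657
yellow     27     18.9      3.471
Sum = 7.38

7.38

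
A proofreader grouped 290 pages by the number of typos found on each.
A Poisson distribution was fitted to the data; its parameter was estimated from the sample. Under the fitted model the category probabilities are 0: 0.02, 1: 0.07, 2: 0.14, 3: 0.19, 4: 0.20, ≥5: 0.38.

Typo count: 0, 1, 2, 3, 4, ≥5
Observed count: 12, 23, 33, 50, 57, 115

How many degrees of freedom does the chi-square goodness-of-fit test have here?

There are k = 6 categories and 1 parameter estimated from the data, so df = 6 − 1 − 1 = 4.

4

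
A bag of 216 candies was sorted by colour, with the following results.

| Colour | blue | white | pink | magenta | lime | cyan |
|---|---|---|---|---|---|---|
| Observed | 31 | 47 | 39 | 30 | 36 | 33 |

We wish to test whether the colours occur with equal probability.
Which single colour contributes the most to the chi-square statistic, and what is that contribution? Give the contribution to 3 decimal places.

white, 3.361

Expected count for each of the 6 categories: 216/6 = 36.
cat          O        E   (O−E)²/E
blue        31       36     0.6944
white       47       36     3.3611
pink        39       36     0.2500
magenta     30       36     1.0000
lime        36       36     0.0000
cyan        33       36     0.2500
The largest term is for white: 3.361.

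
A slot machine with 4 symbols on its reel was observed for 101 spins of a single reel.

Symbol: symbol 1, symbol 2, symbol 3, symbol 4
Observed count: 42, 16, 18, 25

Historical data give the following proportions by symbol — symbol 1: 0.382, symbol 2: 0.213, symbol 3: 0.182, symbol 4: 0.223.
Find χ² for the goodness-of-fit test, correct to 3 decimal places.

Expected counts E_i = n·p_i: 101×0.382 = 38.582, 101×0.213 = 21.513, 101×0.182 = 18.382, 101×0.223 = 22.523.
χ² = (42−38.582)²/38.582 + (16−21.513)²/21.513 + (18−18.382)²/18.382 + (25−22.523)²/22.523
   = 0.3028 + 1.4128 + 0.0079 + 0.2724
Sum = 1.996

1.996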